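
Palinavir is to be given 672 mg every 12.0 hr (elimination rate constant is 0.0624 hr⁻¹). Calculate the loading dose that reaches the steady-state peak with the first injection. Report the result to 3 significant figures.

1270 mg

Accumulation ratio R = 1 / (1 − e^(−kτ)) = 1 / (1 − e^(−0.06240×12.0)) = 1 / (1 − 0.4729) = 1.897
Loading dose = maintenance dose × R = 672 × 1.897 ≈ 1270 mg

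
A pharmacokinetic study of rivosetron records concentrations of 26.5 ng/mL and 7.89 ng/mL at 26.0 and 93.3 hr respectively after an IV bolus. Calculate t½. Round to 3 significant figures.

k = ln(C₁/C₂) / (t₂ − t₁) = ln(26.5/7.89) / (93.3 − 26.0)
  = 1.212 / 67.30 = 0.01800 hr⁻¹
t½ = ln 2 / k = ln 2 / 0.01800 ≈ 38.5 hours

38.5 hours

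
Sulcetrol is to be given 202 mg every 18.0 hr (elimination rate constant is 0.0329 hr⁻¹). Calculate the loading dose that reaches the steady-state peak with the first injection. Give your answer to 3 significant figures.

452 mg

Accumulation ratio R = 1 / (1 − e^(−kτ)) = 1 / (1 − e^(−0.03290×18.0)) = 1 / (1 − 0.5531) = 2.238
Loading dose = maintenance dose × R = 202 × 2.238 ≈ 452 mg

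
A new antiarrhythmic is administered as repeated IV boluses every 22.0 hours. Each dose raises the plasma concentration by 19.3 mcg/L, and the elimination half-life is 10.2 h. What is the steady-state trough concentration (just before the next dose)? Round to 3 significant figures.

5.58 mcg/L

k = ln 2 / 10.2 = 0.06796 h⁻¹
Fraction remaining after one interval: e^(−kτ) = e^(−0.06796 × 22.0) = 0.2242
R = 1 / (1 − 0.2242) = 1.289
Css,max = 19.3 × 1.289 = 24.88 mcg/L
Css,min = Css,max × e^(−kτ) = 24.88 × 0.2242 ≈ 5.58 mcg/L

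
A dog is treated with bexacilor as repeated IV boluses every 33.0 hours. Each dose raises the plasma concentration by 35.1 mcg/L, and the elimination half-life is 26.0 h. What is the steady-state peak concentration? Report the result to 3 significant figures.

60.0 mcg/L

k = ln 2 / 26.0 = 0.02666 h⁻¹
Fraction remaining after one interval: e^(−kτ) = e^(−0.02666 × 33.0) = 0.4149
R = 1 / (1 − 0.4149) = 1.709
Css,max = 35.1 × 1.709 ≈ 60.0 mcg/L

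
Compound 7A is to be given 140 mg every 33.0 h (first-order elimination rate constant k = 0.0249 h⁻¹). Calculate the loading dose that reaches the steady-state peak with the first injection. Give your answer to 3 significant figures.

Accumulation ratio R = 1 / (1 − e^(−kτ)) = 1 / (1 − e^(−0.02490×33.0)) = 1 / (1 − 0.4397) = 1.785
Loading dose = maintenance dose × R = 140 × 1.785 ≈ 250 mg

250 mg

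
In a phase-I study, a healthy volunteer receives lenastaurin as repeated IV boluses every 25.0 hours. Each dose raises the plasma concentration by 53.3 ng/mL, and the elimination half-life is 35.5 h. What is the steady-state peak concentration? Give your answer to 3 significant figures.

138 ng/mL

k = ln 2 / 35.5 = 0.01953 h⁻¹
Fraction remaining after one interval: e^(−kτ) = e^(−0.01953 × 25.0) = 0.6138
R = 1 / (1 − 0.6138) = 2.589
Css,max = 53.3 × 2.589 ≈ 138 ng/mL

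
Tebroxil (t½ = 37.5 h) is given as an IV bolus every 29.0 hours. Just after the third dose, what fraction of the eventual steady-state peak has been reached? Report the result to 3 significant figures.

0.800

k = ln 2 / 37.5 = 0.01848 h⁻¹
f_n = 1 − e^(−nkτ) = 1 − e^(−3 × 0.01848 × 29.0) = 1 − e^(−1.608) = 1 − 0.2003 ≈ 0.800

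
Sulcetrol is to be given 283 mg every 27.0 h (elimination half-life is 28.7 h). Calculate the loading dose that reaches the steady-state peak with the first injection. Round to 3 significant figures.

k = ln 2 / 28.7 = 0.02415 h⁻¹
Accumulation ratio R = 1 / (1 − e^(−kτ)) = 1 / (1 − e^(−0.02415×27.0)) = 1 / (1 − 0.5210) = 2.087
Loading dose = maintenance dose × R = 283 × 2.087 ≈ 591 mg

591 mg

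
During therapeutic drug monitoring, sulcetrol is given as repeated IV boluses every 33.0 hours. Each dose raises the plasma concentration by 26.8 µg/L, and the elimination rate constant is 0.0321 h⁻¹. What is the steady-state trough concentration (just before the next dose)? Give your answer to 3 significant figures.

14.2 µg/L

Fraction remaining after one interval: e^(−kτ) = e^(−0.03210 × 33.0) = 0.3467
R = 1 / (1 − 0.3467) = 1.531
Css,max = 26.8 × 1.531 = 41.02 µg/L
Css,min = Css,max × e^(−kτ) = 41.02 × 0.3467 ≈ 14.2 µg/L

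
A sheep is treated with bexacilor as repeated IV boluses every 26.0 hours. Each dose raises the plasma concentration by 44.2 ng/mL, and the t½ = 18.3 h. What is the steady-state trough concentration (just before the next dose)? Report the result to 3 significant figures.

k = ln 2 / 18.3 = 0.03788 h⁻¹
Fraction remaining after one interval: e^(−kτ) = e^(−0.03788 × 26.0) = 0.3735
R = 1 / (1 − 0.3735) = 1.596
Css,max = 44.2 × 1.596 = 70.55 ng/mL
Css,min = Css,max × e^(−kτ) = 70.55 × 0.3735 ≈ 26.4 ng/mL

26.4 ng/mL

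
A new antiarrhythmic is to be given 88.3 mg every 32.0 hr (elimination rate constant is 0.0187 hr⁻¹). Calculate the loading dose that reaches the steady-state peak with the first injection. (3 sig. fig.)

196 mg

Accumulation ratio R = 1 / (1 − e^(−kτ)) = 1 / (1 − e^(−0.01870×32.0)) = 1 / (1 − 0.5497) = 2.221
Loading dose = maintenance dose × R = 88.3 × 2.221 ≈ 196 mg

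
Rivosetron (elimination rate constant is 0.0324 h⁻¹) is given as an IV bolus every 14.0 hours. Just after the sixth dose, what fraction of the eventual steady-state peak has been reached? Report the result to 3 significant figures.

0.934

f_n = 1 − e^(−nkτ) = 1 − e^(−6 × 0.03240 × 14.0) = 1 − e^(−2.722) = 1 − 0.06577 ≈ 0.934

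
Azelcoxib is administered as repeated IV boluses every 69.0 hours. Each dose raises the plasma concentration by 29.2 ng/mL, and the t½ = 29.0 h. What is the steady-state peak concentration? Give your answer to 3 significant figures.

k = ln 2 / 29.0 = 0.02390 h⁻¹
Fraction remaining after one interval: e^(−kτ) = e^(−0.02390 × 69.0) = 0.1922
R = 1 / (1 − 0.1922) = 1.238
Css,max = 29.2 × 1.238 ≈ 36.1 ng/mL

36.1 ng/mL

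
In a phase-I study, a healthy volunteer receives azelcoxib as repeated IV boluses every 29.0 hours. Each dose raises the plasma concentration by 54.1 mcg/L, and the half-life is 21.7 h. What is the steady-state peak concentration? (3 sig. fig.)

89.6 mcg/L

k = ln 2 / 21.7 = 0.03194 h⁻¹
Fraction remaining after one interval: e^(−kτ) = e^(−0.03194 × 29.0) = 0.3960
R = 1 / (1 − 0.3960) = 1.656
Css,max = 54.1 × 1.656 ≈ 89.6 mcg/L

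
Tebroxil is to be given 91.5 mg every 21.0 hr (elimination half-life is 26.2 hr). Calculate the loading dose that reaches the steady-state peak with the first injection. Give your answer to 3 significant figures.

k = ln 2 / 26.2 = 0.02646 hr⁻¹
Accumulation ratio R = 1 / (1 − e^(−kτ)) = 1 / (1 − e^(−0.02646×21.0)) = 1 / (1 − 0.5737) = 2.346
Loading dose = maintenance dose × R = 91.5 × 2.346 ≈ 215 mg

215 mg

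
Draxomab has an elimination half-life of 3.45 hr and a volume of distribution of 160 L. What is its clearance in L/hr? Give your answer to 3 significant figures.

k = ln 2 / t½ = ln 2 / 3.45 = 0.2009 hr⁻¹
CL = k · V = 0.2009 × 160 ≈ 32.1 L/hr

32.1 L/hr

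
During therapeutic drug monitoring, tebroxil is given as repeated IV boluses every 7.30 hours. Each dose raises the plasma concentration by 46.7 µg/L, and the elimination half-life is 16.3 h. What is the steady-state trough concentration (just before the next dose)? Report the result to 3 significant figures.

k = ln 2 / 16.3 = 0.04252 h⁻¹
Fraction remaining after one interval: e^(−kτ) = e^(−0.04252 × 7.30) = 0.7331
R = 1 / (1 − 0.7331) = 3.747
Css,max = 46.7 × 3.747 = 175.0 µg/L
Css,min = Css,max × e^(−kτ) = 175.0 × 0.7331 ≈ 128 µg/L

128 µg/L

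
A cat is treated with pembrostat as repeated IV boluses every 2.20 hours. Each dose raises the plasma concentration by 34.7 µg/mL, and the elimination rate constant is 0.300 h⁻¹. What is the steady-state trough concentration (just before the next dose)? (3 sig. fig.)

Fraction remaining after one interval: e^(−kτ) = e^(−0.3000 × 2.20) = 0.5169
R = 1 / (1 − 0.5169) = 2.070
Css,max = 34.7 × 2.070 = 71.82 µg/mL
Css,min = Css,max × e^(−kτ) = 71.82 × 0.5169 ≈ 37.1 µg/mL

37.1 µg/mL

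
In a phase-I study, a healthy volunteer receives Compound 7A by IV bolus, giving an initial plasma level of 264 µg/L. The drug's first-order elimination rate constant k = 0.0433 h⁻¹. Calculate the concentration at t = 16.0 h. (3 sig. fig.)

C(t) = C₀ e^(−kt) = 264 × e^(−0.04330 × 16.0) = 264 × e^(−0.6928) = 264 × 0.5002 ≈ 132 µg/L

132 µg/L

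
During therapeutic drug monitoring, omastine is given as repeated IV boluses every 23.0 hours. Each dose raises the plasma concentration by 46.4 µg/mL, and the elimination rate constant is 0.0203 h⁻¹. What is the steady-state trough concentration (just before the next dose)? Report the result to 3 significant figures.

Fraction remaining after one interval: e^(−kτ) = e^(−0.02030 × 23.0) = 0.6269
R = 1 / (1 − 0.6269) = 2.681
Css,max = 46.4 × 2.681 = 124.4 µg/mL
Css,min = Css,max × e^(−kτ) = 124.4 × 0.6269 ≈ 78.0 µg/mL

78.0 µg/mL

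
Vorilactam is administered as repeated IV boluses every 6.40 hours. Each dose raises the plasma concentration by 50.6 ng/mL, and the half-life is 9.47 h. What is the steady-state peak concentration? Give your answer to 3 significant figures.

k = ln 2 / 9.47 = 0.07319 h⁻¹
Fraction remaining after one interval: e^(−kτ) = e^(−0.07319 × 6.40) = 0.6260
R = 1 / (1 − 0.6260) = 2.674
Css,max = 50.6 × 2.674 ≈ 135 ng/mL

135 ng/mL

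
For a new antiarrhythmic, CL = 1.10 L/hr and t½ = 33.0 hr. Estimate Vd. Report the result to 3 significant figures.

k = ln 2 / t½ = ln 2 / 33.0 = 0.02100 hr⁻¹
V = CL / k = 1.10 / 0.02100 ≈ 52.4 L

52.4 L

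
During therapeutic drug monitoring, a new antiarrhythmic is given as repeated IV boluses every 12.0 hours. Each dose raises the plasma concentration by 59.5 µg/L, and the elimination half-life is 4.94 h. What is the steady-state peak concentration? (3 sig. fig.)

73.1 µg/L

k = ln 2 / 4.94 = 0.1403 h⁻¹
Fraction remaining after one interval: e^(−kτ) = e^(−0.1403 × 12.0) = 0.1857
R = 1 / (1 − 0.1857) = 1.228
Css,max = 59.5 × 1.228 ≈ 73.1 µg/L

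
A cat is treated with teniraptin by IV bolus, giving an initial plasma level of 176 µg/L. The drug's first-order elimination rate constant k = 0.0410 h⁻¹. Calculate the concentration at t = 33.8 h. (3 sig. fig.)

44.0 µg/L

C(t) = C₀ e^(−kt) = 176 × e^(−0.04100 × 33.8) = 176 × e^(−1.386) = 176 × 0.2501 ≈ 44.0 µg/L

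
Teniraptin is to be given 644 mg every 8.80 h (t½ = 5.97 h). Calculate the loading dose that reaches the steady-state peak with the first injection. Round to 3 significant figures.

k = ln 2 / 5.97 = 0.1161 h⁻¹
Accumulation ratio R = 1 / (1 − e^(−kτ)) = 1 / (1 − e^(−0.1161×8.80)) = 1 / (1 − 0.3600) = 1.562
Loading dose = maintenance dose × R = 644 × 1.562 ≈ 1010 mg

1010 mg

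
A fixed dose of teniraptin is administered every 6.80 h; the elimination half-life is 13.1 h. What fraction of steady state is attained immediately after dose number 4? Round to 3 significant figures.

k = ln 2 / 13.1 = 0.05291 h⁻¹
f_n = 1 − e^(−nkτ) = 1 − e^(−4 × 0.05291 × 6.80) = 1 − e^(−1.439) = 1 − 0.2371 ≈ 0.763

0.763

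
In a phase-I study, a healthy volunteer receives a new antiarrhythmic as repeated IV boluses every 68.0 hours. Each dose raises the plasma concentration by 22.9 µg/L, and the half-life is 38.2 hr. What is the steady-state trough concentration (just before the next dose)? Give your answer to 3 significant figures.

9.41 µg/L

k = ln 2 / 38.2 = 0.01815 hr⁻¹
Fraction remaining after one interval: e^(−kτ) = e^(−0.01815 × 68.0) = 0.2912
R = 1 / (1 − 0.2912) = 1.411
Css,max = 22.9 × 1.411 = 32.31 µg/L
Css,min = Css,max × e^(−kτ) = 32.31 × 0.2912 ≈ 9.41 µg/L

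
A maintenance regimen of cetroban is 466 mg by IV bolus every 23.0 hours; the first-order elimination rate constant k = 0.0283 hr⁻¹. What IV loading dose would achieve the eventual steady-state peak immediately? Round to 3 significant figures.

974 mg

Accumulation ratio R = 1 / (1 − e^(−kτ)) = 1 / (1 − e^(−0.02830×23.0)) = 1 / (1 − 0.5216) = 2.090
Loading dose = maintenance dose × R = 466 × 2.090 ≈ 974 mg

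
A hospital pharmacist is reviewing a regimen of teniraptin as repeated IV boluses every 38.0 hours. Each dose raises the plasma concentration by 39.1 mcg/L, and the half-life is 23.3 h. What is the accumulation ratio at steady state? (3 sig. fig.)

1.48

k = ln 2 / 23.3 = 0.02975 h⁻¹
Fraction remaining after one interval: e^(−kτ) = e^(−0.02975 × 38.0) = 0.3229
R = 1 / (1 − 0.3229) = 1 / 0.6771 ≈ 1.48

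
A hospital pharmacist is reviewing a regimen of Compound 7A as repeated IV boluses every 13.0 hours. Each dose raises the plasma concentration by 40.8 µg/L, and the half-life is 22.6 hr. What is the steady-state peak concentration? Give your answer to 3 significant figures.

124 µg/L

k = ln 2 / 22.6 = 0.03067 hr⁻¹
Fraction remaining after one interval: e^(−kτ) = e^(−0.03067 × 13.0) = 0.6712
R = 1 / (1 − 0.6712) = 3.041
Css,max = 40.8 × 3.041 ≈ 124 µg/L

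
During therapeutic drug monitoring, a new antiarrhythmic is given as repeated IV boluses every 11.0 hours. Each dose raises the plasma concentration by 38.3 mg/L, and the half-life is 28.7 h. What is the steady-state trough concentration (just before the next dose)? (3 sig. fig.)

126 mg/L

k = ln 2 / 28.7 = 0.02415 h⁻¹
Fraction remaining after one interval: e^(−kτ) = e^(−0.02415 × 11.0) = 0.7667
R = 1 / (1 − 0.7667) = 4.286
Css,max = 38.3 × 4.286 = 164.2 mg/L
Css,min = Css,max × e^(−kτ) = 164.2 × 0.7667 ≈ 126 mg/L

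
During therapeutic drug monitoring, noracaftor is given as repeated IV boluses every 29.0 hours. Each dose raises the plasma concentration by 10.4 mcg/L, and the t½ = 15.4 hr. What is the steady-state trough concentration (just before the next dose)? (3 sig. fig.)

3.87 mcg/L

k = ln 2 / 15.4 = 0.04501 hr⁻¹
Fraction remaining after one interval: e^(−kτ) = e^(−0.04501 × 29.0) = 0.2711
R = 1 / (1 − 0.2711) = 1.372
Css,max = 10.4 × 1.372 = 14.27 mcg/L
Css,min = Css,max × e^(−kτ) = 14.27 × 0.2711 ≈ 3.87 mcg/L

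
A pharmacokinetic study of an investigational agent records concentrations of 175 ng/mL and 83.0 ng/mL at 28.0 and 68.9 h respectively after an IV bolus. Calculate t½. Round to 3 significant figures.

38.0 hours

k = ln(C₁/C₂) / (t₂ − t₁) = ln(175/83.0) / (68.9 − 28.0)
  = 0.7459 / 40.90 = 0.01824 h⁻¹
t½ = ln 2 / k = ln 2 / 0.01824 ≈ 38.0 hours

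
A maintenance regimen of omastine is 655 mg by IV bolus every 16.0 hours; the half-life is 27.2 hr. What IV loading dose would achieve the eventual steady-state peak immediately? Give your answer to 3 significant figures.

1960 mg

k = ln 2 / 27.2 = 0.02548 hr⁻¹
Accumulation ratio R = 1 / (1 − e^(−kτ)) = 1 / (1 − e^(−0.02548×16.0)) = 1 / (1 − 0.6652) = 2.986
Loading dose = maintenance dose × R = 655 × 2.986 ≈ 1960 mg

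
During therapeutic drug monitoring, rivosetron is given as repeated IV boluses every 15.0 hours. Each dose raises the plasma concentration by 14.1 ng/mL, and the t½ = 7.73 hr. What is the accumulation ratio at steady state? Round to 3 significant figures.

1.35

k = ln 2 / 7.73 = 0.08967 hr⁻¹
Fraction remaining after one interval: e^(−kτ) = e^(−0.08967 × 15.0) = 0.2605
R = 1 / (1 − 0.2605) = 1 / 0.7395 ≈ 1.35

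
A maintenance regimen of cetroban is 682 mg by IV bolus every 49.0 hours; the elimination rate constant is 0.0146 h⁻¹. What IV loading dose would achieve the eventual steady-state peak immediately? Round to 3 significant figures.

Accumulation ratio R = 1 / (1 − e^(−kτ)) = 1 / (1 − e^(−0.01460×49.0)) = 1 / (1 − 0.4890) = 1.957
Loading dose = maintenance dose × R = 682 × 1.957 ≈ 1330 mg

1330 mg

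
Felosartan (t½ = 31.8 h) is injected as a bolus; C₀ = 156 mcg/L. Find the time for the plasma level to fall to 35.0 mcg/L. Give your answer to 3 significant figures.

68.6 hours

k = ln 2 / 31.8 = 0.02180 h⁻¹
C(t) = C₀ e^(−kt)  ⇒  t = ln(C₀/C) / k
t = ln(156/35.0) / 0.02180 = 1.495 / 0.02180 ≈ 68.6 hours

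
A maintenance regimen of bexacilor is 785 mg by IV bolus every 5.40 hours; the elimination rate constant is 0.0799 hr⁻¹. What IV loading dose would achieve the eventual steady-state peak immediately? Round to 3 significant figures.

2240 mg

Accumulation ratio R = 1 / (1 − e^(−kτ)) = 1 / (1 − e^(−0.07990×5.40)) = 1 / (1 − 0.6496) = 2.854
Loading dose = maintenance dose × R = 785 × 2.854 ≈ 2240 mg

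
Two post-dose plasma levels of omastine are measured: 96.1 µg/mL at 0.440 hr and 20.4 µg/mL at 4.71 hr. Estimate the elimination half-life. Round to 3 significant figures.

k = ln(C₁/C₂) / (t₂ − t₁) = ln(96.1/20.4) / (4.71 − 0.440)
  = 1.550 / 4.270 = 0.3630 hr⁻¹
t½ = ln 2 / k = ln 2 / 0.3630 ≈ 1.91 hours

1.91 hours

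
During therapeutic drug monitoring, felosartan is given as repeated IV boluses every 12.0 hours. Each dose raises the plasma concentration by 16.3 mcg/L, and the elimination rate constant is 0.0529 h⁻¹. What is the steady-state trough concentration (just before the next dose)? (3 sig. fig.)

Fraction remaining after one interval: e^(−kτ) = e^(−0.05290 × 12.0) = 0.5300
R = 1 / (1 − 0.5300) = 2.128
Css,max = 16.3 × 2.128 = 34.68 mcg/L
Css,min = Css,max × e^(−kτ) = 34.68 × 0.5300 ≈ 18.4 mcg/L

18.4 mcg/L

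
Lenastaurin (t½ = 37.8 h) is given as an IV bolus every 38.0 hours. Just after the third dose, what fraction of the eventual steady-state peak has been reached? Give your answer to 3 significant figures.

k = ln 2 / 37.8 = 0.01834 h⁻¹
f_n = 1 − e^(−nkτ) = 1 − e^(−3 × 0.01834 × 38.0) = 1 − e^(−2.090) = 1 − 0.1236 ≈ 0.876

0.876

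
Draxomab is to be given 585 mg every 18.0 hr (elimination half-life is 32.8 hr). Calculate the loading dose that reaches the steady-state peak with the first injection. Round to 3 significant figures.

1850 mg

k = ln 2 / 32.8 = 0.02113 hr⁻¹
Accumulation ratio R = 1 / (1 − e^(−kτ)) = 1 / (1 − e^(−0.02113×18.0)) = 1 / (1 − 0.6836) = 3.161
Loading dose = maintenance dose × R = 585 × 3.161 ≈ 1850 mg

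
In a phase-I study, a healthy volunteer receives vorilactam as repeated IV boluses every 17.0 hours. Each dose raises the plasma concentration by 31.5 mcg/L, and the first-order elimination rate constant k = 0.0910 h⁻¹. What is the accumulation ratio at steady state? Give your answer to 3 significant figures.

Fraction remaining after one interval: e^(−kτ) = e^(−0.09100 × 17.0) = 0.2129
R = 1 / (1 − 0.2129) = 1 / 0.7871 ≈ 1.27

1.27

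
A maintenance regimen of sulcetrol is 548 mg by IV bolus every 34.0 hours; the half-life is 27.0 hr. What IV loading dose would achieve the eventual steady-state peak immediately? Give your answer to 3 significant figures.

k = ln 2 / 27.0 = 0.02567 hr⁻¹
Accumulation ratio R = 1 / (1 − e^(−kτ)) = 1 / (1 − e^(−0.02567×34.0)) = 1 / (1 − 0.4178) = 1.718
Loading dose = maintenance dose × R = 548 × 1.718 ≈ 941 mg

941 mg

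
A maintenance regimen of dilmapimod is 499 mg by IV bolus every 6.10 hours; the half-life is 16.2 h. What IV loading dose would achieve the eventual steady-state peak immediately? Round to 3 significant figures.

2170 mg

k = ln 2 / 16.2 = 0.04279 h⁻¹
Accumulation ratio R = 1 / (1 − e^(−kτ)) = 1 / (1 − e^(−0.04279×6.10)) = 1 / (1 − 0.7703) = 4.353
Loading dose = maintenance dose × R = 499 × 4.353 ≈ 2170 mg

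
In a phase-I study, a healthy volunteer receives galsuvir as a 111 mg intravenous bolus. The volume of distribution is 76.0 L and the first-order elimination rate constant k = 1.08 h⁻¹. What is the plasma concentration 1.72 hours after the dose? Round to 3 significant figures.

C₀ = dose / V = 111 / 76.0 = 1.461 mg/L
C(t) = C₀ e^(−kt) = 1.461 × e^(−1.080 × 1.72) = 1.461 × e^(−1.858) = 1.461 × 0.1560 ≈ 0.228 mg/L

0.228 mg/L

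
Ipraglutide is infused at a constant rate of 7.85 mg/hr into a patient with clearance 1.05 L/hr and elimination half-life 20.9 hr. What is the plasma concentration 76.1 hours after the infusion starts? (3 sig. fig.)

6.88 mg/L

Css = rate / CL = 7.85 / 1.05 = 7.476 mg/L
k = ln 2 / 20.9 = 0.03316 hr⁻¹
C(t) = Css (1 − e^(−kt)) = 7.476 × (1 − e^(−2.524)) = 7.476 × 0.9198 ≈ 6.88 mg/L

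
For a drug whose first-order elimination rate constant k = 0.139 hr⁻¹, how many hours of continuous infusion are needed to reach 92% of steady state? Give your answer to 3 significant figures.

f = 1 − e^(−kt)  ⇒  t = −ln(1 − f) / k
t = −ln(1 − 0.92) / 0.1390 = 2.526 / 0.1390 ≈ 18.2 hours

18.2 hours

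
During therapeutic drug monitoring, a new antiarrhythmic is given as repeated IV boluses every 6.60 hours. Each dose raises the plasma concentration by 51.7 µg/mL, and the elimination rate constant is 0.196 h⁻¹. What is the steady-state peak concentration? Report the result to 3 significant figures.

71.2 µg/mL

Fraction remaining after one interval: e^(−kτ) = e^(−0.1960 × 6.60) = 0.2743
R = 1 / (1 − 0.2743) = 1.378
Css,max = 51.7 × 1.378 ≈ 71.2 µg/mL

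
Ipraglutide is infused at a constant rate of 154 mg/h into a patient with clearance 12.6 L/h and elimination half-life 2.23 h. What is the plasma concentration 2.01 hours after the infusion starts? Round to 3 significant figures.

5.68 µg/mL

Css = rate / CL = 154 / 12.6 = 12.22 µg/mL
k = ln 2 / 2.23 = 0.3108 h⁻¹
C(t) = Css (1 − e^(−kt)) = 12.22 × (1 − e^(−0.6248)) = 12.22 × 0.4646 ≈ 5.68 µg/mL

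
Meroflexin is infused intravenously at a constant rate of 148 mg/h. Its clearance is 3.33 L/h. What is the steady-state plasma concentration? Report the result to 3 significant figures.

44.4 µg/mL

Css = infusion rate / CL = 148 / 3.33 ≈ 44.4 µg/mL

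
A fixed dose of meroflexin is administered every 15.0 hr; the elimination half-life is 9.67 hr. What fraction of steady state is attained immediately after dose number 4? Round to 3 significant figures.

0.986

k = ln 2 / 9.67 = 0.07168 hr⁻¹
f_n = 1 − e^(−nkτ) = 1 − e^(−4 × 0.07168 × 15.0) = 1 − e^(−4.301) = 1 − 0.01356 ≈ 0.986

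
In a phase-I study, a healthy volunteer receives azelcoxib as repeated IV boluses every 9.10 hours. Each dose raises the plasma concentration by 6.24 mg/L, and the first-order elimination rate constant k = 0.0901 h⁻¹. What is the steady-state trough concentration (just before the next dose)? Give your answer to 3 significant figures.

4.91 mg/L

Fraction remaining after one interval: e^(−kτ) = e^(−0.09010 × 9.10) = 0.4405
R = 1 / (1 − 0.4405) = 1.787
Css,max = 6.24 × 1.787 = 11.15 mg/L
Css,min = Css,max × e^(−kτ) = 11.15 × 0.4405 ≈ 4.91 mg/L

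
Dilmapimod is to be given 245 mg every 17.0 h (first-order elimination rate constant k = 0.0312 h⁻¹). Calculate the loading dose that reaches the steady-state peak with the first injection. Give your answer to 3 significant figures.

Accumulation ratio R = 1 / (1 − e^(−kτ)) = 1 / (1 − e^(−0.03120×17.0)) = 1 / (1 − 0.5884) = 2.429
Loading dose = maintenance dose × R = 245 × 2.429 ≈ 595 mg

595 mg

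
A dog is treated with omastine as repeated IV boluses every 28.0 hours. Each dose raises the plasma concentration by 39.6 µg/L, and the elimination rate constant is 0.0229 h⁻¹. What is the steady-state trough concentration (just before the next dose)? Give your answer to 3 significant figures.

Fraction remaining after one interval: e^(−kτ) = e^(−0.02290 × 28.0) = 0.5267
R = 1 / (1 − 0.5267) = 2.113
Css,max = 39.6 × 2.113 = 83.66 µg/L
Css,min = Css,max × e^(−kτ) = 83.66 × 0.5267 ≈ 44.1 µg/L

44.1 µg/L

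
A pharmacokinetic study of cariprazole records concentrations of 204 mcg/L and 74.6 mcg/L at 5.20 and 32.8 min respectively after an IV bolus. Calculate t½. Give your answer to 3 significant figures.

k = ln(C₁/C₂) / (t₂ − t₁) = ln(204/74.6) / (32.8 − 5.20)
  = 1.006 / 27.60 = 0.03645 min⁻¹
t½ = ln 2 / k = ln 2 / 0.03645 ≈ 19.0 minutes

19.0 minutes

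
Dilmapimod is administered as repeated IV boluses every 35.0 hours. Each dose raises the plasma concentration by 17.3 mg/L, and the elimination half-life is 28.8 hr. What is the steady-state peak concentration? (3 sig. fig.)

k = ln 2 / 28.8 = 0.02407 hr⁻¹
Fraction remaining after one interval: e^(−kτ) = e^(−0.02407 × 35.0) = 0.4307
R = 1 / (1 − 0.4307) = 1.757
Css,max = 17.3 × 1.757 ≈ 30.4 mg/L

30.4 mg/L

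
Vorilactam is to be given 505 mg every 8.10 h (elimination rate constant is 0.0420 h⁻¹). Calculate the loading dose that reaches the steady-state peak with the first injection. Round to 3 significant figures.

Accumulation ratio R = 1 / (1 − e^(−kτ)) = 1 / (1 − e^(−0.04200×8.10)) = 1 / (1 − 0.7116) = 3.468
Loading dose = maintenance dose × R = 505 × 3.468 ≈ 1750 mg

1750 mg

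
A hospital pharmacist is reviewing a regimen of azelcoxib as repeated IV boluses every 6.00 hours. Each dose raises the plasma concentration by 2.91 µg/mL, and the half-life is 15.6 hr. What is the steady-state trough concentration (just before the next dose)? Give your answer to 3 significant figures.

k = ln 2 / 15.6 = 0.04443 hr⁻¹
Fraction remaining after one interval: e^(−kτ) = e^(−0.04443 × 6.00) = 0.7660
R = 1 / (1 − 0.7660) = 4.273
Css,max = 2.91 × 4.273 = 12.44 µg/mL
Css,min = Css,max × e^(−kτ) = 12.44 × 0.7660 ≈ 9.53 µg/mL

9.53 µg/mL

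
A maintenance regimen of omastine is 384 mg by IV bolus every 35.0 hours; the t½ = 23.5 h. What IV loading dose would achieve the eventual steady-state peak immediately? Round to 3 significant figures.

k = ln 2 / 23.5 = 0.02950 h⁻¹
Accumulation ratio R = 1 / (1 − e^(−kτ)) = 1 / (1 − e^(−0.02950×35.0)) = 1 / (1 − 0.3562) = 1.553
Loading dose = maintenance dose × R = 384 × 1.553 ≈ 596 mg

596 mg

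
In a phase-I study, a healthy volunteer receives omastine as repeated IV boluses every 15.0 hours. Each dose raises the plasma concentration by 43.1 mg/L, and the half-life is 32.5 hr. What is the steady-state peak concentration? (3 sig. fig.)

k = ln 2 / 32.5 = 0.02133 hr⁻¹
Fraction remaining after one interval: e^(−kτ) = e^(−0.02133 × 15.0) = 0.7262
R = 1 / (1 − 0.7262) = 3.652
Css,max = 43.1 × 3.652 ≈ 157 mg/L

157 mg/L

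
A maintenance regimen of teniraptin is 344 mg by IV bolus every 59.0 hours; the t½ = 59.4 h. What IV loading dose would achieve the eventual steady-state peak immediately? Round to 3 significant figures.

k = ln 2 / 59.4 = 0.01167 h⁻¹
Accumulation ratio R = 1 / (1 − e^(−kτ)) = 1 / (1 − e^(−0.01167×59.0)) = 1 / (1 − 0.5023) = 2.009
Loading dose = maintenance dose × R = 344 × 2.009 ≈ 691 mg

691 mg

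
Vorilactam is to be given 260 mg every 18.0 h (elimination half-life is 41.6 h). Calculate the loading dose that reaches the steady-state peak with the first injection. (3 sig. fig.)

k = ln 2 / 41.6 = 0.01666 h⁻¹
Accumulation ratio R = 1 / (1 − e^(−kτ)) = 1 / (1 − e^(−0.01666×18.0)) = 1 / (1 − 0.7409) = 3.859
Loading dose = maintenance dose × R = 260 × 3.859 ≈ 1000 mg

1000 mg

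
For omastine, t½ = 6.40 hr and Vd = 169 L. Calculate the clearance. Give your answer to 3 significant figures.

18.3 L/hr

k = ln 2 / t½ = ln 2 / 6.40 = 0.1083 hr⁻¹
CL = k · V = 0.1083 × 169 ≈ 18.3 L/hr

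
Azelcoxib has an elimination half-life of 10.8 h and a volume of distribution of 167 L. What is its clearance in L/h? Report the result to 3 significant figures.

k = ln 2 / t½ = ln 2 / 10.8 = 0.06418 h⁻¹
CL = k · V = 0.06418 × 167 ≈ 10.7 L/h

10.7 L/h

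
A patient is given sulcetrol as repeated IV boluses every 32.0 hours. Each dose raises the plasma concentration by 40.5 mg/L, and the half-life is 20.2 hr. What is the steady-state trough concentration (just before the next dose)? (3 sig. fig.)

20.3 mg/L

k = ln 2 / 20.2 = 0.03431 hr⁻¹
Fraction remaining after one interval: e^(−kτ) = e^(−0.03431 × 32.0) = 0.3335
R = 1 / (1 − 0.3335) = 1.500
Css,max = 40.5 × 1.500 = 60.77 mg/L
Css,min = Css,max × e^(−kτ) = 60.77 × 0.3335 ≈ 20.3 mg/L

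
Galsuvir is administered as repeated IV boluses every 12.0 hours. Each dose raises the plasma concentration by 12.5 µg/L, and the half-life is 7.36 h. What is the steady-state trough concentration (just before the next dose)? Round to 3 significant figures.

k = ln 2 / 7.36 = 0.09418 h⁻¹
Fraction remaining after one interval: e^(−kτ) = e^(−0.09418 × 12.0) = 0.3230
R = 1 / (1 − 0.3230) = 1.477
Css,max = 12.5 × 1.477 = 18.46 µg/L
Css,min = Css,max × e^(−kτ) = 18.46 × 0.3230 ≈ 5.96 µg/L

5.96 µg/L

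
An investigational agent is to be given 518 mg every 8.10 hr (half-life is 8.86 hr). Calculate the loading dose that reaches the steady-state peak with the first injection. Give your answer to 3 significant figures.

1100 mg

k = ln 2 / 8.86 = 0.07823 hr⁻¹
Accumulation ratio R = 1 / (1 − e^(−kτ)) = 1 / (1 − e^(−0.07823×8.10)) = 1 / (1 − 0.5306) = 2.131
Loading dose = maintenance dose × R = 518 × 2.131 ≈ 1100 mg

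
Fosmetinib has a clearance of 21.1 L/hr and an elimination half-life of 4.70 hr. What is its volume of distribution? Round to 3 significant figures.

143 L

k = ln 2 / t½ = ln 2 / 4.70 = 0.1475 hr⁻¹
V = CL / k = 21.1 / 0.1475 ≈ 143 L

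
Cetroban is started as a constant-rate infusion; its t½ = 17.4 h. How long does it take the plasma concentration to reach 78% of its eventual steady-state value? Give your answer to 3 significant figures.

k = ln 2 / 17.4 = 0.03984 h⁻¹
f = 1 − e^(−kt)  ⇒  t = −ln(1 − f) / k
t = −ln(1 − 0.78) / 0.03984 = 1.514 / 0.03984 ≈ 38.0 hours

38.0 hours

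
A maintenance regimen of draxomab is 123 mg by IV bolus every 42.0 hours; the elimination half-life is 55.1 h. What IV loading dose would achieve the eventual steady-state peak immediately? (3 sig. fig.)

300 mg

k = ln 2 / 55.1 = 0.01258 h⁻¹
Accumulation ratio R = 1 / (1 − e^(−kτ)) = 1 / (1 − e^(−0.01258×42.0)) = 1 / (1 − 0.5896) = 2.437
Loading dose = maintenance dose × R = 123 × 2.437 ≈ 300 mg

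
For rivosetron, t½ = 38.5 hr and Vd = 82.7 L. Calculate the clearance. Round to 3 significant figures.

k = ln 2 / t½ = ln 2 / 38.5 = 0.01800 hr⁻¹
CL = k · V = 0.01800 × 82.7 ≈ 1.49 L/hr

1.49 L/hr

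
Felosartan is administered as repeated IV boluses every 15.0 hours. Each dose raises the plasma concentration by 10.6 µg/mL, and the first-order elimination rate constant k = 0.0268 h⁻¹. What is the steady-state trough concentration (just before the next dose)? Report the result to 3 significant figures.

21.4 µg/mL

Fraction remaining after one interval: e^(−kτ) = e^(−0.02680 × 15.0) = 0.6690
R = 1 / (1 − 0.6690) = 3.021
Css,max = 10.6 × 3.021 = 32.02 µg/mL
Css,min = Css,max × e^(−kτ) = 32.02 × 0.6690 ≈ 21.4 µg/mL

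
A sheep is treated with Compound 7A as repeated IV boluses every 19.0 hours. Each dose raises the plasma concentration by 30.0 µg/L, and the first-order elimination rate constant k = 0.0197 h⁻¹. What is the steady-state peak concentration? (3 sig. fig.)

96.1 µg/L

Fraction remaining after one interval: e^(−kτ) = e^(−0.01970 × 19.0) = 0.6878
R = 1 / (1 − 0.6878) = 3.203
Css,max = 30.0 × 3.203 ≈ 96.1 µg/L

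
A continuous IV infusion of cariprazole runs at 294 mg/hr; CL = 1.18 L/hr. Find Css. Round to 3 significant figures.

Css = infusion rate / CL = 294 / 1.18 ≈ 249 µg/mL

249 µg/mL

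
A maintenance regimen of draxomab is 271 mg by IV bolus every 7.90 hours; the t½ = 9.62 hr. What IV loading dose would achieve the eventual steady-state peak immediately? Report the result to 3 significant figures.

624 mg

k = ln 2 / 9.62 = 0.07205 hr⁻¹
Accumulation ratio R = 1 / (1 − e^(−kτ)) = 1 / (1 − e^(−0.07205×7.90)) = 1 / (1 − 0.5660) = 2.304
Loading dose = maintenance dose × R = 271 × 2.304 ≈ 624 mg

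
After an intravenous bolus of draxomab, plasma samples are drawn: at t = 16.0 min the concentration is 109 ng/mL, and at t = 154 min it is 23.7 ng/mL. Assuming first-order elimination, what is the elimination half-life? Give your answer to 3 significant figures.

k = ln(C₁/C₂) / (t₂ − t₁) = ln(109/23.7) / (154 − 16.0)
  = 1.526 / 138.0 = 0.01106 min⁻¹
t½ = ln 2 / k = ln 2 / 0.01106 ≈ 62.7 minutes

62.7 minutes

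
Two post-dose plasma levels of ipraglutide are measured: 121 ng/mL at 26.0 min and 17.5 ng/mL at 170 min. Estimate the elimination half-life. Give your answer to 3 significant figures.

k = ln(C₁/C₂) / (t₂ − t₁) = ln(121/17.5) / (170 − 26.0)
  = 1.934 / 144.0 = 0.01343 min⁻¹
t½ = ln 2 / k = ln 2 / 0.01343 ≈ 51.6 minutes

51.6 minutes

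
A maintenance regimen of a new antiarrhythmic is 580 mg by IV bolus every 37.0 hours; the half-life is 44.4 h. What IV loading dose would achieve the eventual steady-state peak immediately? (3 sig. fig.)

1320 mg

k = ln 2 / 44.4 = 0.01561 h⁻¹
Accumulation ratio R = 1 / (1 − e^(−kτ)) = 1 / (1 − e^(−0.01561×37.0)) = 1 / (1 − 0.5612) = 2.279
Loading dose = maintenance dose × R = 580 × 2.279 ≈ 1320 mg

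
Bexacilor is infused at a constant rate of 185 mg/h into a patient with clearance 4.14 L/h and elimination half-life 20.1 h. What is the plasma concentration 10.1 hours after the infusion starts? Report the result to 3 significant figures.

13.1 µg/mL

Css = rate / CL = 185 / 4.14 = 44.69 µg/mL
k = ln 2 / 20.1 = 0.03448 h⁻¹
C(t) = Css (1 − e^(−kt)) = 44.69 × (1 − e^(−0.3483)) = 44.69 × 0.2941 ≈ 13.1 µg/mL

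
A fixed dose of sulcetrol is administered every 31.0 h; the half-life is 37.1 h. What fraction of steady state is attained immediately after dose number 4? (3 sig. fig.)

0.901

k = ln 2 / 37.1 = 0.01868 h⁻¹
f_n = 1 − e^(−nkτ) = 1 − e^(−4 × 0.01868 × 31.0) = 1 − e^(−2.317) = 1 − 0.09860 ≈ 0.901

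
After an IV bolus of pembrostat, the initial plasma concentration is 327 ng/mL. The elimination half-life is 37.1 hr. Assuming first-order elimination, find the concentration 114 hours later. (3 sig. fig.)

k = ln 2 / 37.1 = 0.01868 hr⁻¹
C(t) = C₀ e^(−kt) = 327 × e^(−0.01868 × 114) = 327 × e^(−2.130) = 327 × 0.1189 ≈ 38.9 ng/mL

38.9 ng/mL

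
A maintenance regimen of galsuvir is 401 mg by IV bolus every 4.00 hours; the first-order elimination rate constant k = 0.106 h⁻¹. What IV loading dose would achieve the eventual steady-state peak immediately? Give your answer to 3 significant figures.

Accumulation ratio R = 1 / (1 − e^(−kτ)) = 1 / (1 − e^(−0.1060×4.00)) = 1 / (1 − 0.6544) = 2.894
Loading dose = maintenance dose × R = 401 × 2.894 ≈ 1160 mg

1160 mg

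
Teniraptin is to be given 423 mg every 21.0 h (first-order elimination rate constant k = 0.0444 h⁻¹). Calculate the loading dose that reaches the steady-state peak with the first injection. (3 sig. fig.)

Accumulation ratio R = 1 / (1 − e^(−kτ)) = 1 / (1 − e^(−0.04440×21.0)) = 1 / (1 − 0.3936) = 1.649
Loading dose = maintenance dose × R = 423 × 1.649 ≈ 698 mg

698 mg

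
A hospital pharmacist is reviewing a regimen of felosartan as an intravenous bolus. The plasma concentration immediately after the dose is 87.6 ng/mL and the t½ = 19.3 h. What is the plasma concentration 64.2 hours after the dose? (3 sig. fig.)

k = ln 2 / 19.3 = 0.03591 h⁻¹
64.2 h is 3.326 half-lives, so C = 87.6 × (1/2)^3.326 = 87.6 × 0.09969 ≈ 8.73 ng/mL

8.73 ng/mL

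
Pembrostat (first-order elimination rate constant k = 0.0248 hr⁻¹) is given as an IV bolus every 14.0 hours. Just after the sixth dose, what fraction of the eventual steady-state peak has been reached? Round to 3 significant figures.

0.875

f_n = 1 − e^(−nkτ) = 1 − e^(−6 × 0.02480 × 14.0) = 1 − e^(−2.083) = 1 − 0.1245 ≈ 0.875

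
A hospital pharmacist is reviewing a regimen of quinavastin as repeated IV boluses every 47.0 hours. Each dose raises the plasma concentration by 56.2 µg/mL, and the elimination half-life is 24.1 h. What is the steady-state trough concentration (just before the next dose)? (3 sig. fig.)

19.6 µg/mL

k = ln 2 / 24.1 = 0.02876 h⁻¹
Fraction remaining after one interval: e^(−kτ) = e^(−0.02876 × 47.0) = 0.2588
R = 1 / (1 − 0.2588) = 1.349
Css,max = 56.2 × 1.349 = 75.82 µg/mL
Css,min = Css,max × e^(−kτ) = 75.82 × 0.2588 ≈ 19.6 µg/mL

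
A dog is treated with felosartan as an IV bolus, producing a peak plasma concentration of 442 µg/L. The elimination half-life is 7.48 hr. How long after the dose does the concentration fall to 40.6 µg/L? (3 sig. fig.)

25.8 hours

k = ln 2 / 7.48 = 0.09267 hr⁻¹
C(t) = C₀ e^(−kt)  ⇒  t = ln(C₀/C) / k
t = ln(442/40.6) / 0.09267 = 2.388 / 0.09267 ≈ 25.8 hours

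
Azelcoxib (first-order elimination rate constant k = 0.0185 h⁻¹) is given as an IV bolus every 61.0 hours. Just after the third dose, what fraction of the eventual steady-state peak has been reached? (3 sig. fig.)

f_n = 1 − e^(−nkτ) = 1 − e^(−3 × 0.01850 × 61.0) = 1 − e^(−3.385) = 1 − 0.03386 ≈ 0.966

0.966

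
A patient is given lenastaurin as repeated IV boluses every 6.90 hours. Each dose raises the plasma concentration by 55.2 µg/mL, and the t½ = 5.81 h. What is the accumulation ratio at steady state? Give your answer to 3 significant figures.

k = ln 2 / 5.81 = 0.1193 h⁻¹
Fraction remaining after one interval: e^(−kτ) = e^(−0.1193 × 6.90) = 0.4390
R = 1 / (1 − 0.4390) = 1 / 0.5610 ≈ 1.78

1.78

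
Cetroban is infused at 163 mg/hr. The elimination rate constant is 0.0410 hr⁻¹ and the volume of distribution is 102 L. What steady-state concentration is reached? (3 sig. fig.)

39.0 mg/L

CL = k · V = 0.0410 × 102 = 4.182 L/hr
Css = rate / CL = 163 / 4.182 ≈ 39.0 mg/L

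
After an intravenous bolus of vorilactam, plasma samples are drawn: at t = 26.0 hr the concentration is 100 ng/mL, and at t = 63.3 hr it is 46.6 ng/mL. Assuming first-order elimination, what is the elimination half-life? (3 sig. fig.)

33.9 hours

k = ln(C₁/C₂) / (t₂ − t₁) = ln(100/46.6) / (63.3 − 26.0)
  = 0.7636 / 37.30 = 0.02047 hr⁻¹
t½ = ln 2 / k = ln 2 / 0.02047 ≈ 33.9 hours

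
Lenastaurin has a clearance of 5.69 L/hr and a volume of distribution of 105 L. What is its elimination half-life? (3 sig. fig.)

k = CL / V = 5.69 / 105 = 0.05419 hr⁻¹
t½ = ln 2 / k = ln 2 / 0.05419 ≈ 12.8 hours

12.8 hours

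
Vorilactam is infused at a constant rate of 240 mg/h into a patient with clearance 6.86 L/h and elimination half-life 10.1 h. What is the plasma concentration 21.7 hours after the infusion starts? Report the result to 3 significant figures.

27.1 µg/mL

Css = rate / CL = 240 / 6.86 = 34.99 µg/mL
k = ln 2 / 10.1 = 0.06863 h⁻¹
C(t) = Css (1 − e^(−kt)) = 34.99 × (1 − e^(−1.489)) = 34.99 × 0.7745 ≈ 27.1 µg/mL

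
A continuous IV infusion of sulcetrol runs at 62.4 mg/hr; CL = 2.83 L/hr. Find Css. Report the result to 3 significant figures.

22.0 µg/mL

Css = infusion rate / CL = 62.4 / 2.83 ≈ 22.0 µg/mL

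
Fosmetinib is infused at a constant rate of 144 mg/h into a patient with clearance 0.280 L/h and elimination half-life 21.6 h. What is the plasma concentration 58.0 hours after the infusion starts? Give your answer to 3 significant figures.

434 µg/mL

Css = rate / CL = 144 / 0.280 = 514.3 µg/mL
k = ln 2 / 21.6 = 0.03209 h⁻¹
C(t) = Css (1 − e^(−kt)) = 514.3 × (1 − e^(−1.861)) = 514.3 × 0.8445 ≈ 434 µg/mL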